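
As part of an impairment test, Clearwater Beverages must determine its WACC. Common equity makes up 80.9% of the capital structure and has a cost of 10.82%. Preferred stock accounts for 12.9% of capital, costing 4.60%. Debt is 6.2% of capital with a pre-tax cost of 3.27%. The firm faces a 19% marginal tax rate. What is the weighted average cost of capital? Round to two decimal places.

9.51%

After-tax cost of debt = 3.27% × (1 − 19%) = 2.6487%.
WACC = 0.809 × 10.8200% + 0.129 × 4.6000% + 0.062 × 2.6487% = 9.5110%.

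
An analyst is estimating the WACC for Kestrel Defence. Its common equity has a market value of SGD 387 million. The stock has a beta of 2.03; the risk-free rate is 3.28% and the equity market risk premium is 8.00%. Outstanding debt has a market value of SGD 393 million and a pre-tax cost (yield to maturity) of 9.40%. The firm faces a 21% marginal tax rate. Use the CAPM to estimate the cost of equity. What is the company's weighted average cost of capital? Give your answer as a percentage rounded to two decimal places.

13.43%

Cost of equity via CAPM: Re = 3.28% + 2.03 × 8.0% = 19.5200%.
Total capital V = 387 + 393 = 780.
Equity: weight = 387/780 = 0.4962; cost = 19.52%.
Debt: weight = 393/780 = 0.5038; after-tax cost = 9.4% × (1 − 21%) = 7.4260%.
WACC = 0.4962 × 19.5200% + 0.5038 × 7.4260% = 13.4265%.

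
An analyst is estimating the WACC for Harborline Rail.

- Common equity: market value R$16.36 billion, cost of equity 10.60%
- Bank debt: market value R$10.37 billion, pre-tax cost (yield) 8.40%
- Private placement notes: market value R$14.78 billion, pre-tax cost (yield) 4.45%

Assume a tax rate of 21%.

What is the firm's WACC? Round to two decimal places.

Total capital V = 16.36 + 10.37 + 14.78 = 41.51.
Equity: weight = 16.36/41.51 = 0.3941; cost = 10.6%.
Bank debt: weight = 10.37/41.51 = 0.2498; after-tax cost = 8.4% × (1 − 21%) = 6.6360%.
Private placement notes: weight = 14.78/41.51 = 0.3561; after-tax cost = 4.45% × (1 − 21%) = 3.5155%.
WACC = 0.3941 × 10.6000% + 0.2498 × 6.6360% + 0.3561 × 3.5155% = 7.0872%.

7.09%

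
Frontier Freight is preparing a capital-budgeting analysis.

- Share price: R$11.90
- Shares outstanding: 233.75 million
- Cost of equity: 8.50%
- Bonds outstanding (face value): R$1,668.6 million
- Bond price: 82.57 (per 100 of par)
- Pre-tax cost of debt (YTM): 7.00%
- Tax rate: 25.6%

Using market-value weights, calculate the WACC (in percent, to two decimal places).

Market value of equity E = 11.9 × 233.75m = 2781.625m. Market value of debt D = 1668.6m × 82.57/100 = 1377.76302m.
Total capital V = 2781.625 + 1377.76302 = 4159.38802.
Equity: weight = 2781.625/4159.38802 = 0.6688; cost = 8.5%.
Bonds outstanding: weight = 1377.76302/4159.38802 = 0.3312; after-tax cost = 7% × (1 − 25.6%) = 5.2080%.
WACC = 0.6688 × 8.5000% + 0.3312 × 5.2080% = 7.4096%.

7.41%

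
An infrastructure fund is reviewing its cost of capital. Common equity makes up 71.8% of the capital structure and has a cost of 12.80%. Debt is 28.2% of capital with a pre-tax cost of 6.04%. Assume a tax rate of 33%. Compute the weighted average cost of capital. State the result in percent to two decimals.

After-tax cost of debt = 6.04% × (1 − 33%) = 4.0468%.
WACC = 0.718 × 12.8000% + 0.282 × 4.0468% = 10.3316%.

10.33%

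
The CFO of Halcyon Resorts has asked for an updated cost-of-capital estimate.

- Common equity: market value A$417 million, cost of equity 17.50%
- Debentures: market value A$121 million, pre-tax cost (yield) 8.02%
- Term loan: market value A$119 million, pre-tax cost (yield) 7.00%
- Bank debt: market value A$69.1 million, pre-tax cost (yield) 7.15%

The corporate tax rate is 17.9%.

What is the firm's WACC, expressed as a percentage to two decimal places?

Total capital V = 417 + 121 + 119 + 69.1 = 726.1.
Equity: weight = 417/726.1 = 0.5743; cost = 17.5%.
Debentures: weight = 121/726.1 = 0.1666; after-tax cost = 8.02% × (1 − 17.9%) = 6.5844%.
Term loan: weight = 119/726.1 = 0.1639; after-tax cost = 7% × (1 − 17.9%) = 5.7470%.
Bank debt: weight = 69.1/726.1 = 0.0952; after-tax cost = 7.15% × (1 − 17.9%) = 5.8701%.
WACC = 0.5743 × 17.5000% + 0.1666 × 6.5844% + 0.1639 × 5.7470% + 0.0952 × 5.8701% = 12.6480%.

12.65%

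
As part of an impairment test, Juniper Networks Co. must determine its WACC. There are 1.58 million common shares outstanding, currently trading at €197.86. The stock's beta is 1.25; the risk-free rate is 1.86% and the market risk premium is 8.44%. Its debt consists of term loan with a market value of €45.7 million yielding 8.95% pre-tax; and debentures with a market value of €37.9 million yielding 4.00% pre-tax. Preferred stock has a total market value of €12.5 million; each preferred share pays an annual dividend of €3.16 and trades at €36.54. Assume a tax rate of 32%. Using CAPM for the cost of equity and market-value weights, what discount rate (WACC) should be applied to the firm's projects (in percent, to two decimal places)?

Cost of equity via CAPM: Re = 1.86% + 1.25 × 8.44% = 12.4100%.
Cost of preferred: Rp = 3.16 / 36.54 = 8.6481%.
Market value of equity E = 197.86 × 1.58m = 312.6188m.
Total capital V = 312.6188 + 12.5 + 45.7 + 37.9 = 408.7188.
Equity: weight = 312.6188/408.7188 = 0.7649; cost = 12.41%.
Preferred: weight = 12.5/408.7188 = 0.0306; cost = 8.6481%.
Term loan: weight = 45.7/408.7188 = 0.1118; after-tax cost = 8.95% × (1 − 32%) = 6.0860%.
Debentures: weight = 37.9/408.7188 = 0.0927; after-tax cost = 4% × (1 − 32%) = 2.7200%.
WACC = 0.7649 × 12.4100% + 0.0306 × 8.6481% + 0.1118 × 6.0860% + 0.0927 × 2.7200% = 10.6893%.

10.69%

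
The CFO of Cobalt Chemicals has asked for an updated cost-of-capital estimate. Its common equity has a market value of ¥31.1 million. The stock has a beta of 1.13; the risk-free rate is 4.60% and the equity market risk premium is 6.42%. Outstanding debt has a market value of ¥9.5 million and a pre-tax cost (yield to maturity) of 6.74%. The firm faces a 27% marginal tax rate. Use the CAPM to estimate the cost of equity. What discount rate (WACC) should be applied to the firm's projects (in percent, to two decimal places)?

Cost of equity via CAPM: Re = 4.6% + 1.13 × 6.42% = 11.8546%.
Total capital V = 31.1 + 9.5 = 40.6.
Equity: weight = 31.1/40.6 = 0.7660; cost = 11.8546%.
Debt: weight = 9.5/40.6 = 0.2340; after-tax cost = 6.74% × (1 − 27%) = 4.9202%.
WACC = 0.7660 × 11.8546% + 0.2340 × 4.9202% = 10.2320%.

10.23%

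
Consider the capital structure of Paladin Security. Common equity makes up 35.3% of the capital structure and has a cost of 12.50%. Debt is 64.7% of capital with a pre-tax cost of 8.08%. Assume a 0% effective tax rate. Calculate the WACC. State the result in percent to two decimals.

9.64%

After-tax cost of debt = 8.08% × (1 − 0%) = 8.0800%.
WACC = 0.353 × 12.5000% + 0.647 × 8.0800% = 9.6403%.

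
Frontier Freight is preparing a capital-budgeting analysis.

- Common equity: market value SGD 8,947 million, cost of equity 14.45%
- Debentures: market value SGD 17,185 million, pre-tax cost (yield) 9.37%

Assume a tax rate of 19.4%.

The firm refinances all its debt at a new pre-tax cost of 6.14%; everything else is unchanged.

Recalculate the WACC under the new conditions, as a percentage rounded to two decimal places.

After the change:
Total capital V = 8947 + 17185 = 26132.
Equity: weight = 8947/26132 = 0.3424; cost = 14.45%.
Debentures: weight = 17185/26132 = 0.6576; after-tax cost = 6.14% × (1 − 19.4%) = 4.9488%.
WACC = 0.3424 × 14.4500% + 0.6576 × 4.9488% = 8.2018%.

8.20%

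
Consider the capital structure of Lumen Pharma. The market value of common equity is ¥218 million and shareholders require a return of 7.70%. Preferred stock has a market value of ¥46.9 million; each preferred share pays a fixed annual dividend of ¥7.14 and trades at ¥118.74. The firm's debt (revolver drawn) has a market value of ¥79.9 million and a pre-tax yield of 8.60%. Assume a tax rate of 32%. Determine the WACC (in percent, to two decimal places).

Cost of preferred: Rp = 7.14 / 118.74 = 6.0131%.
Total capital V = 218 + 46.9 + 79.9 = 344.8.
Equity: weight = 218/344.8 = 0.6323; cost = 7.7%.
Preferred: weight = 46.9/344.8 = 0.1360; cost = 6.0131%.
Revolver drawn: weight = 79.9/344.8 = 0.2317; after-tax cost = 8.6% × (1 − 32%) = 5.8480%.
WACC = 0.6323 × 7.7000% + 0.1360 × 6.0131% + 0.2317 × 5.8480% = 7.0414%.

7.04%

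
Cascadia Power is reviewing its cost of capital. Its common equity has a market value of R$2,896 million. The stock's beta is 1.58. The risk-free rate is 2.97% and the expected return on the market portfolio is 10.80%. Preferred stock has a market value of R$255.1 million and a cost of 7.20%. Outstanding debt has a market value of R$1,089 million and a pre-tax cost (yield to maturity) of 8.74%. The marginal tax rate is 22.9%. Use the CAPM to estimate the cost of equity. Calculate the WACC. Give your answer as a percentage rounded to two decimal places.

Market risk premium = 10.8% − 2.97% = 7.83%.
Cost of equity via CAPM: Re = 2.97% + 1.58 × 7.83% = 15.3414%.
Total capital V = 2896 + 255.1 + 1089 = 4240.1.
Equity: weight = 2896/4240.1 = 0.6830; cost = 15.3414%.
Preferred: weight = 255.1/4240.1 = 0.0602; cost = 7.2%.
Debt: weight = 1089/4240.1 = 0.2568; after-tax cost = 8.74% × (1 − 22.9%) = 6.7385%.
WACC = 0.6830 × 15.3414% + 0.0602 × 7.2000% + 0.2568 × 6.7385% = 12.6421%.

12.64%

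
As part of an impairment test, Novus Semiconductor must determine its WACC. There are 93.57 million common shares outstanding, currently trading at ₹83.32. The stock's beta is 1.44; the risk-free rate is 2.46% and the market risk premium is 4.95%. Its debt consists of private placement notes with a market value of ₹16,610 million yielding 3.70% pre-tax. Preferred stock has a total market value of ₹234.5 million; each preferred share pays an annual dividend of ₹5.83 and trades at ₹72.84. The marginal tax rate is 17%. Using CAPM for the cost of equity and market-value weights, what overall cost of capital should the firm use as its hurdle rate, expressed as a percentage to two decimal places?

Cost of equity via CAPM: Re = 2.46% + 1.44 × 4.95% = 9.5880%.
Cost of preferred: Rp = 5.83 / 72.84 = 8.0038%.
Market value of equity E = 83.32 × 93.57m = 7796.2524m.
Total capital V = 7796.2524 + 234.5 + 16610 = 24640.7524.
Equity: weight = 7796.2524/24640.7524 = 0.3164; cost = 9.588%.
Preferred: weight = 234.5/24640.7524 = 0.0095; cost = 8.0038%.
Private placement notes: weight = 16610/24640.7524 = 0.6741; after-tax cost = 3.7% × (1 − 17%) = 3.0710%.
WACC = 0.3164 × 9.5880% + 0.0095 × 8.0038% + 0.6741 × 3.0710% = 5.1799%.

5.18%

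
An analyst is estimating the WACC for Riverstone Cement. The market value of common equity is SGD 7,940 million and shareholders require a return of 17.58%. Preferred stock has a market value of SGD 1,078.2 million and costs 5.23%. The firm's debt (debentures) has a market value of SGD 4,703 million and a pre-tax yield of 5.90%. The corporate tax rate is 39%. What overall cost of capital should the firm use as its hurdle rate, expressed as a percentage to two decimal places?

11.82%

Total capital V = 7940 + 1078.2 + 4703 = 13721.2.
Equity: weight = 7940/13721.2 = 0.5787; cost = 17.58%.
Preferred: weight = 1078.2/13721.2 = 0.0786; cost = 5.23%.
Debentures: weight = 4703/13721.2 = 0.3428; after-tax cost = 5.9% × (1 − 39%) = 3.5990%.
WACC = 0.5787 × 17.5800% + 0.0786 × 5.2300% + 0.3428 × 3.5990% = 11.8175%.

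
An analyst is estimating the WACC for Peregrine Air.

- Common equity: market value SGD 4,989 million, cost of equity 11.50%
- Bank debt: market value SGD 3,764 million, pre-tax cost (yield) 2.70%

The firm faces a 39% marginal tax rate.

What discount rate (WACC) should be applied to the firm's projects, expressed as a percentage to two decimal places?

7.26%

Total capital V = 4989 + 3764 = 8753.
Equity: weight = 4989/8753 = 0.5700; cost = 11.5%.
Bank debt: weight = 3764/8753 = 0.4300; after-tax cost = 2.7% × (1 − 39%) = 1.6470%.
WACC = 0.5700 × 11.5000% + 0.4300 × 1.6470% = 7.2630%.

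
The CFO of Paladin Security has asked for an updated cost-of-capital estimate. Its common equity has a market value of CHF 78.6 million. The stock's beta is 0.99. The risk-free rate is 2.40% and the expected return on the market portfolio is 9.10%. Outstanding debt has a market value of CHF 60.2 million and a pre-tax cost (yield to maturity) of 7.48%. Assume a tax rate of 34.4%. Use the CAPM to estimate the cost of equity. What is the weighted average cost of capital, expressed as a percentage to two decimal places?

7.24%

Market risk premium = 9.1% − 2.4% = 6.7%.
Cost of equity via CAPM: Re = 2.4% + 0.99 × 6.7% = 9.0330%.
Total capital V = 78.6 + 60.2 = 138.8.
Equity: weight = 78.6/138.8 = 0.5663; cost = 9.033%.
Debt: weight = 60.2/138.8 = 0.4337; after-tax cost = 7.48% × (1 − 34.4%) = 4.9069%.
WACC = 0.5663 × 9.0330% + 0.4337 × 4.9069% = 7.2434%.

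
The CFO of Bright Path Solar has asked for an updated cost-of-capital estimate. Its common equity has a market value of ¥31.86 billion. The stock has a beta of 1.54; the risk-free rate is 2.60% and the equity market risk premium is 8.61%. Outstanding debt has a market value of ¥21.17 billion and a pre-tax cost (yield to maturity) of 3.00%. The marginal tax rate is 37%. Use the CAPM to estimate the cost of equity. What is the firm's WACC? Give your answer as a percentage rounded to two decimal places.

10.28%

Cost of equity via CAPM: Re = 2.6% + 1.54 × 8.61% = 15.8594%.
Total capital V = 31.86 + 21.17 = 53.03.
Equity: weight = 31.86/53.03 = 0.6008; cost = 15.8594%.
Debt: weight = 21.17/53.03 = 0.3992; after-tax cost = 3% × (1 − 37%) = 1.8900%.
WACC = 0.6008 × 15.8594% + 0.3992 × 1.8900% = 10.2827%.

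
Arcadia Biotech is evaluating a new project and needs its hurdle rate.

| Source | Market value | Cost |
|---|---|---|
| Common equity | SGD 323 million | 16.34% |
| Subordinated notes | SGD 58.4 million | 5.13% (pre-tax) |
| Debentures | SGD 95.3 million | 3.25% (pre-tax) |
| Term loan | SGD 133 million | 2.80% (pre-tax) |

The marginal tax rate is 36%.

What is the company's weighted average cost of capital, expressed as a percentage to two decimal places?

Total capital V = 323 + 58.4 + 95.3 + 133 = 609.7.
Equity: weight = 323/609.7 = 0.5298; cost = 16.34%.
Subordinated notes: weight = 58.4/609.7 = 0.0958; after-tax cost = 5.13% × (1 − 36%) = 3.2832%.
Debentures: weight = 95.3/609.7 = 0.1563; after-tax cost = 3.25% × (1 − 36%) = 2.0800%.
Term loan: weight = 133/609.7 = 0.2181; after-tax cost = 2.8% × (1 − 36%) = 1.7920%.
WACC = 0.5298 × 16.3400% + 0.0958 × 3.2832% + 0.1563 × 2.0800% + 0.2181 × 1.7920% = 9.6869%.

9.69%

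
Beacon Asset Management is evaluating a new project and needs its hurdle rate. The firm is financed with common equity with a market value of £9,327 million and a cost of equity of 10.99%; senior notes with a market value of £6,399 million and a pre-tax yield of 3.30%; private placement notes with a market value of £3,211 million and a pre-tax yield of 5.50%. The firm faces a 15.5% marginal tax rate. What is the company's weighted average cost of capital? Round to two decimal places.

Total capital V = 9327 + 6399 + 3211 = 18937.
Equity: weight = 9327/18937 = 0.4925; cost = 10.99%.
Senior notes: weight = 6399/18937 = 0.3379; after-tax cost = 3.3% × (1 − 15.5%) = 2.7885%.
Private placement notes: weight = 3211/18937 = 0.1696; after-tax cost = 5.5% × (1 − 15.5%) = 4.6475%.
WACC = 0.4925 × 10.9900% + 0.3379 × 2.7885% + 0.1696 × 4.6475% = 7.1432%.

7.14%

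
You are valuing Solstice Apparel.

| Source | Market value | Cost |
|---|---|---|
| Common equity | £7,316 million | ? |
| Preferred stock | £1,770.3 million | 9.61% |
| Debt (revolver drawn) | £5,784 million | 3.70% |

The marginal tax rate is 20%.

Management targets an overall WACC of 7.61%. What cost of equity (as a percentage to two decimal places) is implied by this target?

Total capital V = 7316 + 1770.3 + 5784 = 14870.3.
Equity weight = 7316/14870.3 = 0.4920.
Preferred weight = 1770.3/14870.3 = 0.1190.
Revolver drawn weight = 5784/14870.3 = 0.3890.
Debt contribution = 0.3890 × 3.7% × (1 − 20%) = 1.1513%.
Preferred contribution = 0.1190 × 9.61% = 1.1441%.
Required equity contribution = 7.61% − 2.2954% = 5.3146%.
Re = 5.3146% / 0.4920 = 10.8023%.

10.80%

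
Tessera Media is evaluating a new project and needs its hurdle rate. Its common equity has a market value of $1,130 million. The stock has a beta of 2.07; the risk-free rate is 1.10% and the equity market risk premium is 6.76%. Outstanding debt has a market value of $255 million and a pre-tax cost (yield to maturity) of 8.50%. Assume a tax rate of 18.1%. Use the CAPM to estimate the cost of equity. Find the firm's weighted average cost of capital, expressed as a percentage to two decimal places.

13.60%

Cost of equity via CAPM: Re = 1.1% + 2.07 × 6.76% = 15.0932%.
Total capital V = 1130 + 255 = 1385.
Equity: weight = 1130/1385 = 0.8159; cost = 15.0932%.
Debt: weight = 255/1385 = 0.1841; after-tax cost = 8.5% × (1 − 18.1%) = 6.9615%.
WACC = 0.8159 × 15.0932% + 0.1841 × 6.9615% = 13.5960%.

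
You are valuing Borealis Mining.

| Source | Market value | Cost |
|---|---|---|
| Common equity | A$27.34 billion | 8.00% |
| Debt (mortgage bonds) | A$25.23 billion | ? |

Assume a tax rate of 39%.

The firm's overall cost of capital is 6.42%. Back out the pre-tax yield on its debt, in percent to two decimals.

7.72%

Total capital V = 27.34 + 25.23 = 52.57.
Equity weight = 27.34/52.57 = 0.5201.
Mortgage bonds weight = 25.23/52.57 = 0.4799.
Equity contribution = 0.5201 × 8% = 4.1605%.
Remaining for debt = 6.42% − 4.1605% = 2.2595%.
Rd × (1 − 39%) × 0.4799 = 2.2595%  ⇒  Rd = 7.7178%.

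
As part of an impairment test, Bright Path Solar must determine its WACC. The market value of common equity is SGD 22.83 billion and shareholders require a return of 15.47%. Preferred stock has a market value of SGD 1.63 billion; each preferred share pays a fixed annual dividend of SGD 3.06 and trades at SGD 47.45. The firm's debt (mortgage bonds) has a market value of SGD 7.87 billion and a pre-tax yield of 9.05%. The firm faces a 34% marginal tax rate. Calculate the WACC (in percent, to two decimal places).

12.70%

Cost of preferred: Rp = 3.06 / 47.45 = 6.4489%.
Total capital V = 22.83 + 1.63 + 7.87 = 32.33.
Equity: weight = 22.83/32.33 = 0.7062; cost = 15.47%.
Preferred: weight = 1.63/32.33 = 0.0504; cost = 6.4489%.
Mortgage bonds: weight = 7.87/32.33 = 0.2434; after-tax cost = 9.05% × (1 − 34%) = 5.9730%.
WACC = 0.7062 × 15.4700% + 0.0504 × 6.4489% + 0.2434 × 5.9730% = 12.7034%.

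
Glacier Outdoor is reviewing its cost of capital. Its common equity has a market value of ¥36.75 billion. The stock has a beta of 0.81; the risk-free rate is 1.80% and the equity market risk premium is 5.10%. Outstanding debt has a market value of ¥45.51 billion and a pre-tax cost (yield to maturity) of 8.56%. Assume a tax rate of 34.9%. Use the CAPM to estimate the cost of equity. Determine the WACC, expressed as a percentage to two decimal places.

5.73%

Cost of equity via CAPM: Re = 1.8% + 0.81 × 5.1% = 5.9310%.
Total capital V = 36.75 + 45.51 = 82.26.
Equity: weight = 36.75/82.26 = 0.4468; cost = 5.931%.
Debt: weight = 45.51/82.26 = 0.5532; after-tax cost = 8.56% × (1 − 34.9%) = 5.5726%.
WACC = 0.4468 × 5.9310% + 0.5532 × 5.5726% = 5.7327%.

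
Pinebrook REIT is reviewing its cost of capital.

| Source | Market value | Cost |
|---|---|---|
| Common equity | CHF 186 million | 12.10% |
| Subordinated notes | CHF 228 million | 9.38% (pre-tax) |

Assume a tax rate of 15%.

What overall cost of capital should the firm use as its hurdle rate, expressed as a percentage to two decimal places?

9.83%

Total capital V = 186 + 228 = 414.
Equity: weight = 186/414 = 0.4493; cost = 12.1%.
Subordinated notes: weight = 228/414 = 0.5507; after-tax cost = 9.38% × (1 − 15%) = 7.9730%.
WACC = 0.4493 × 12.1000% + 0.5507 × 7.9730% = 9.8272%.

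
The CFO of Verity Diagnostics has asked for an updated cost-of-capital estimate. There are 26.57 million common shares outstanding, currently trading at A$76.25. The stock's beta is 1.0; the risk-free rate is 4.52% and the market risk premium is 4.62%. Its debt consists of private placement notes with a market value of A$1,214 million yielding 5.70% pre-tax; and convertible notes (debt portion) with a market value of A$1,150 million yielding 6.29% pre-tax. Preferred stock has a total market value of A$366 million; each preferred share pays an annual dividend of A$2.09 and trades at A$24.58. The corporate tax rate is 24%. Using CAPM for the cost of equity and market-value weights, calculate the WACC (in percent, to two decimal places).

6.81%

Cost of equity via CAPM: Re = 4.52% + 1.0 × 4.62% = 9.1400%.
Cost of preferred: Rp = 2.09 / 24.58 = 8.5028%.
Market value of equity E = 76.25 × 26.57m = 2025.9625m.
Total capital V = 2025.9625 + 366 + 1214 + 1150 = 4755.9625.
Equity: weight = 2025.9625/4755.9625 = 0.4260; cost = 9.14%.
Preferred: weight = 366/4755.9625 = 0.0770; cost = 8.5028%.
Private placement notes: weight = 1214/4755.9625 = 0.2553; after-tax cost = 5.7% × (1 − 24%) = 4.3320%.
Convertible notes (debt portion): weight = 1150/4755.9625 = 0.2418; after-tax cost = 6.29% × (1 − 24%) = 4.7804%.
WACC = 0.4260 × 9.1400% + 0.0770 × 8.5028% + 0.2553 × 4.3320% + 0.2418 × 4.7804% = 6.8095%.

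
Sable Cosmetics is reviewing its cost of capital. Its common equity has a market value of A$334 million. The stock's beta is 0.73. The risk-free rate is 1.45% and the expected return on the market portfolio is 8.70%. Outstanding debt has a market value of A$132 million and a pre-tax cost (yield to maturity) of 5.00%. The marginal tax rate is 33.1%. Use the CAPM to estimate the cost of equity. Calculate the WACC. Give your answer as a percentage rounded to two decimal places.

5.78%

Market risk premium = 8.7% − 1.45% = 7.25%.
Cost of equity via CAPM: Re = 1.45% + 0.73 × 7.25% = 6.7425%.
Total capital V = 334 + 132 = 466.
Equity: weight = 334/466 = 0.7167; cost = 6.7425%.
Debt: weight = 132/466 = 0.2833; after-tax cost = 5% × (1 − 33.1%) = 3.3450%.
WACC = 0.7167 × 6.7425% + 0.2833 × 3.3450% = 5.7801%.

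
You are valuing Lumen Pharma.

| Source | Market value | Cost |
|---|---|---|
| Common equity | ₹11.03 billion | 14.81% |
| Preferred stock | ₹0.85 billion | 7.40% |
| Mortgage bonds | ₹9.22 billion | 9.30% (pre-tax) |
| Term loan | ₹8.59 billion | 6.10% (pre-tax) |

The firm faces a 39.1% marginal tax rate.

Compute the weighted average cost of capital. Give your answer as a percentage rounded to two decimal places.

Total capital V = 11.03 + 0.85 + 9.22 + 8.59 = 29.69.
Equity: weight = 11.03/29.69 = 0.3715; cost = 14.81%.
Preferred: weight = 0.85/29.69 = 0.0286; cost = 7.4%.
Mortgage bonds: weight = 9.22/29.69 = 0.3105; after-tax cost = 9.3% × (1 − 39.1%) = 5.6637%.
Term loan: weight = 8.59/29.69 = 0.2893; after-tax cost = 6.1% × (1 − 39.1%) = 3.7149%.
WACC = 0.3715 × 14.8100% + 0.0286 × 7.4000% + 0.3105 × 5.6637% + 0.2893 × 3.7149% = 8.5475%.

8.55%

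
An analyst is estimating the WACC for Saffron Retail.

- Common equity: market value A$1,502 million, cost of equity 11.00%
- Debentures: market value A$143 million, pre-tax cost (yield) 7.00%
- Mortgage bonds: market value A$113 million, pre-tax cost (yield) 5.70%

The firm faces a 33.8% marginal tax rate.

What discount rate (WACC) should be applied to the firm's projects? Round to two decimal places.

10.02%

Total capital V = 1502 + 143 + 113 = 1758.
Equity: weight = 1502/1758 = 0.8544; cost = 11%.
Debentures: weight = 143/1758 = 0.0813; after-tax cost = 7% × (1 − 33.8%) = 4.6340%.
Mortgage bonds: weight = 113/1758 = 0.0643; after-tax cost = 5.7% × (1 − 33.8%) = 3.7734%.
WACC = 0.8544 × 11.0000% + 0.0813 × 4.6340% + 0.0643 × 3.7734% = 10.0177%.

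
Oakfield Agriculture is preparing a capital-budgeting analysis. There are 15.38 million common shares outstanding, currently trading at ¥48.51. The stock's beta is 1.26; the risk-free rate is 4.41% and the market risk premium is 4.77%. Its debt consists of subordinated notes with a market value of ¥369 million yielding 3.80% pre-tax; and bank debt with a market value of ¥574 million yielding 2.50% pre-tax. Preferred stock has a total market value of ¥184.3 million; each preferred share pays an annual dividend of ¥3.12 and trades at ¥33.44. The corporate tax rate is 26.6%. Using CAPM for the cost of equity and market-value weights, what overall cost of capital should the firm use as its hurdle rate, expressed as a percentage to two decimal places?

6.18%

Cost of equity via CAPM: Re = 4.41% + 1.26 × 4.77% = 10.4202%.
Cost of preferred: Rp = 3.12 / 33.44 = 9.3301%.
Market value of equity E = 48.51 × 15.38m = 746.0838m.
Total capital V = 746.0838 + 184.3 + 369 + 574 = 1873.3838.
Equity: weight = 746.0838/1873.3838 = 0.3983; cost = 10.4202%.
Preferred: weight = 184.3/1873.3838 = 0.0984; cost = 9.3301%.
Subordinated notes: weight = 369/1873.3838 = 0.1970; after-tax cost = 3.8% × (1 − 26.6%) = 2.7892%.
Bank debt: weight = 574/1873.3838 = 0.3064; after-tax cost = 2.5% × (1 − 26.6%) = 1.8350%.
WACC = 0.3983 × 10.4202% + 0.0984 × 9.3301% + 0.1970 × 2.7892% + 0.3064 × 1.8350% = 6.1794%.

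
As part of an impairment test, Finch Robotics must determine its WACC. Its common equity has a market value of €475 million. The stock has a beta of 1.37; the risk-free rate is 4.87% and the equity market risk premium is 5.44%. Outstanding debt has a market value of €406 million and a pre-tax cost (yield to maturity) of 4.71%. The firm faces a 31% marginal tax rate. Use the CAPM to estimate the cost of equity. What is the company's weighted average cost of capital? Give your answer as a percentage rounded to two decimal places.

8.14%

Cost of equity via CAPM: Re = 4.87% + 1.37 × 5.44% = 12.3228%.
Total capital V = 475 + 406 = 881.
Equity: weight = 475/881 = 0.5392; cost = 12.3228%.
Debt: weight = 406/881 = 0.4608; after-tax cost = 4.71% × (1 − 31%) = 3.2499%.
WACC = 0.5392 × 12.3228% + 0.4608 × 3.2499% = 8.1416%.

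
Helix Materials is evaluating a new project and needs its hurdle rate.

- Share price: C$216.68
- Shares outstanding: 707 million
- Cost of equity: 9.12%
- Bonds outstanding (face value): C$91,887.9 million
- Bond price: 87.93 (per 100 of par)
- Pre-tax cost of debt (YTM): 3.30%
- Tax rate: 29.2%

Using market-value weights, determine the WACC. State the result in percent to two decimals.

Market value of equity E = 216.68 × 707m = 153192.76m. Market value of debt D = 91887.9m × 87.93/100 = 80797.03047m.
Total capital V = 153192.76 + 80797.03047 = 233989.79047.
Equity: weight = 153192.76/233989.79047 = 0.6547; cost = 9.12%.
Bonds outstanding: weight = 80797.03047/233989.79047 = 0.3453; after-tax cost = 3.3% × (1 − 29.2%) = 2.3364%.
WACC = 0.6547 × 9.1200% + 0.3453 × 2.3364% = 6.7776%.

6.78%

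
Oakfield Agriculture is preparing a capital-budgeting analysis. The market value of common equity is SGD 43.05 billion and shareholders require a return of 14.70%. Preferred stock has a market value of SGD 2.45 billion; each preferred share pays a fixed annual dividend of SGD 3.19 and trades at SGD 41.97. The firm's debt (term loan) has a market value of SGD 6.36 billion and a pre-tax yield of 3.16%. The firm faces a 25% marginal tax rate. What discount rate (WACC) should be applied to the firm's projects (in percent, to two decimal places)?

12.85%

Cost of preferred: Rp = 3.19 / 41.97 = 7.6007%.
Total capital V = 43.05 + 2.45 + 6.36 = 51.86.
Equity: weight = 43.05/51.86 = 0.8301; cost = 14.7%.
Preferred: weight = 2.45/51.86 = 0.0472; cost = 7.6007%.
Term loan: weight = 6.36/51.86 = 0.1226; after-tax cost = 3.16% × (1 − 25%) = 2.3700%.
WACC = 0.8301 × 14.7000% + 0.0472 × 7.6007% + 0.1226 × 2.3700% = 12.8525%.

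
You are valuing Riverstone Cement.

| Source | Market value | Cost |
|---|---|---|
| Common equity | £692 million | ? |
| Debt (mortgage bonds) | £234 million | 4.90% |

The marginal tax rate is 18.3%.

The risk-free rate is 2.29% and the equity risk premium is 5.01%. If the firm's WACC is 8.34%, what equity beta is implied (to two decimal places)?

Total capital V = 692 + 234 = 926.
Equity weight = 692/926 = 0.7473.
Mortgage bonds weight = 234/926 = 0.2527.
Debt contribution = 0.2527 × 4.9% × (1 − 18.3%) = 1.0116%.
Required equity contribution = 8.34% − 1.0116% = 7.3284%  ⇒  Re = 9.8065%.
CAPM: 9.8065% = 2.29% + β × 5.01%  ⇒  β = 1.5003.

1.50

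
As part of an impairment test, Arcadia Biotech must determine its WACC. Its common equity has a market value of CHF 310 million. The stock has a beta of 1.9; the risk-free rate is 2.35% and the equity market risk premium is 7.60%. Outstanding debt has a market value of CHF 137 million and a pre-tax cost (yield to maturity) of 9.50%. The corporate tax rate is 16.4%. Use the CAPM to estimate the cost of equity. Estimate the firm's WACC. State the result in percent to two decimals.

14.08%

Cost of equity via CAPM: Re = 2.35% + 1.9 × 7.6% = 16.7900%.
Total capital V = 310 + 137 = 447.
Equity: weight = 310/447 = 0.6935; cost = 16.79%.
Debt: weight = 137/447 = 0.3065; after-tax cost = 9.5% × (1 − 16.4%) = 7.9420%.
WACC = 0.6935 × 16.7900% + 0.3065 × 7.9420% = 14.0782%.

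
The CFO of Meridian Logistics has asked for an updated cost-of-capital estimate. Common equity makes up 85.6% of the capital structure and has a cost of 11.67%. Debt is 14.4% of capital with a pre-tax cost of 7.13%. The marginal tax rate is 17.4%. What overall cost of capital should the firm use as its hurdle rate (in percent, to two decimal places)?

After-tax cost of debt = 7.13% × (1 − 17.4%) = 5.8894%.
WACC = 0.856 × 11.6700% + 0.144 × 5.8894% = 10.8376%.

10.84%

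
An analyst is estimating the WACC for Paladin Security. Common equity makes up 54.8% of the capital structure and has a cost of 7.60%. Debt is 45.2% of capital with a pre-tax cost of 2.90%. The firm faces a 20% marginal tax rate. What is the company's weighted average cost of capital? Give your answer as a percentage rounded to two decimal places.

After-tax cost of debt = 2.9% × (1 − 20%) = 2.3200%.
WACC = 0.548 × 7.6000% + 0.452 × 2.3200% = 5.2134%.

5.21%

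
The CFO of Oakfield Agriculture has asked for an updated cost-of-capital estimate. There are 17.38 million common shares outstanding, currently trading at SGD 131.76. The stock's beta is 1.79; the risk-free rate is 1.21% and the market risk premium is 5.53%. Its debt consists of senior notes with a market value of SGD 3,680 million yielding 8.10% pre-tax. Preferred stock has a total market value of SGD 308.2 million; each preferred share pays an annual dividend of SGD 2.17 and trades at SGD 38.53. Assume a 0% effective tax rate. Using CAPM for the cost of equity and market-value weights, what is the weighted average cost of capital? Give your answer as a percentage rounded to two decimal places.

9.08%

Cost of equity via CAPM: Re = 1.21% + 1.79 × 5.53% = 11.1087%.
Cost of preferred: Rp = 2.17 / 38.53 = 5.6320%.
Market value of equity E = 131.76 × 17.38m = 2289.9888m.
Total capital V = 2289.9888 + 308.2 + 3680 = 6278.1888.
Equity: weight = 2289.9888/6278.1888 = 0.3648; cost = 11.1087%.
Preferred: weight = 308.2/6278.1888 = 0.0491; cost = 5.632%.
Senior notes: weight = 3680/6278.1888 = 0.5862; after-tax cost = 8.1% × (1 − 0%) = 8.1000%.
WACC = 0.3648 × 11.1087% + 0.0491 × 5.6320% + 0.5862 × 8.1000% = 9.0763%.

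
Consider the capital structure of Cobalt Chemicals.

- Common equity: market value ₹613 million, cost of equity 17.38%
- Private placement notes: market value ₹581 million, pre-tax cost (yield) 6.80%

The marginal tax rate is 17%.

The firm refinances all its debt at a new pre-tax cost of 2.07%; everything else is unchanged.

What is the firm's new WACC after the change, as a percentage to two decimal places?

After the change:
Total capital V = 613 + 581 = 1194.
Equity: weight = 613/1194 = 0.5134; cost = 17.38%.
Private placement notes: weight = 581/1194 = 0.4866; after-tax cost = 2.07% × (1 − 17%) = 1.7181%.
WACC = 0.5134 × 17.3800% + 0.4866 × 1.7181% = 9.7589%.

9.76%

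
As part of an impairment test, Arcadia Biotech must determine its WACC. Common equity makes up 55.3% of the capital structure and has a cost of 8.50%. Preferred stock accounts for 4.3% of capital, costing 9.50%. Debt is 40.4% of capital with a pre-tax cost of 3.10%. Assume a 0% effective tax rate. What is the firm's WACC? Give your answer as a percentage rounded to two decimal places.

6.36%

After-tax cost of debt = 3.1% × (1 − 0%) = 3.1000%.
WACC = 0.553 × 8.5000% + 0.043 × 9.5000% + 0.404 × 3.1000% = 6.3614%.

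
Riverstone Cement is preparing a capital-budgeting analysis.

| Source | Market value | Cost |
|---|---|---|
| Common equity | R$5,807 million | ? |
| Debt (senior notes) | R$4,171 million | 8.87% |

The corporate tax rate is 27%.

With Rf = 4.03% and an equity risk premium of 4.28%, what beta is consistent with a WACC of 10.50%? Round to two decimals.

2.19

Total capital V = 5807 + 4171 = 9978.
Equity weight = 5807/9978 = 0.5820.
Senior notes weight = 4171/9978 = 0.4180.
Debt contribution = 0.4180 × 8.87% × (1 − 27%) = 2.7067%.
Required equity contribution = 10.5% − 2.7067% = 7.7933%  ⇒  Re = 13.3910%.
CAPM: 13.3910% = 4.03% + β × 4.28%  ⇒  β = 2.1871.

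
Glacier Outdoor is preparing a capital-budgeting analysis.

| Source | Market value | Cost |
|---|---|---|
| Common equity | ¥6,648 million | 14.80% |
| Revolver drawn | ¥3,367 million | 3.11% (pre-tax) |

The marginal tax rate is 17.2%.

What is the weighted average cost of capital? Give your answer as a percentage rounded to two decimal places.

10.69%

Total capital V = 6648 + 3367 = 10015.
Equity: weight = 6648/10015 = 0.6638; cost = 14.8%.
Revolver drawn: weight = 3367/10015 = 0.3362; after-tax cost = 3.11% × (1 − 17.2%) = 2.5751%.
WACC = 0.6638 × 14.8000% + 0.3362 × 2.5751% = 10.6900%.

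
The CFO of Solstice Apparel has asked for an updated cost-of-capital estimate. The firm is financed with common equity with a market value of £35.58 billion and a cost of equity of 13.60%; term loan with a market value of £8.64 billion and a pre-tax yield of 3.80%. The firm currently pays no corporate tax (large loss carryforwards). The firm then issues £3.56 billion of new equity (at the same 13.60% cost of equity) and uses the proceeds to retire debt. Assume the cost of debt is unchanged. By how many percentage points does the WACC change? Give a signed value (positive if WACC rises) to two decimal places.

+0.79 pp

Current WACC:
Total capital V = 35.58 + 8.64 = 44.22.
Equity: weight = 35.58/44.22 = 0.8046; cost = 13.6%.
Term loan: weight = 8.64/44.22 = 0.1954; after-tax cost = 3.8% × (1 − 0%) = 3.8000%.
WACC = 0.8046 × 13.6000% + 0.1954 × 3.8000% = 11.6852%.
After the change:
Total capital V = 39.14 + 5.08 = 44.22.
Equity: weight = 39.14/44.22 = 0.8851; cost = 13.6%.
Term loan: weight = 5.08/44.22 = 0.1149; after-tax cost = 3.8% × (1 − 0%) = 3.8000%.
WACC = 0.8851 × 13.6000% + 0.1149 × 3.8000% = 12.4742%.
Change in WACC = 12.4742% − 11.6852% = 0.7890 pp.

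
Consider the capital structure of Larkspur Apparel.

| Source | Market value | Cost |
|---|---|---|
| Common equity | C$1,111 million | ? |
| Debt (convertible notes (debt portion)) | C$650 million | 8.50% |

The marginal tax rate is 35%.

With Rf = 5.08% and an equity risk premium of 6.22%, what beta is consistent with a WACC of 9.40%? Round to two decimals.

1.06

Total capital V = 1111 + 650 = 1761.
Equity weight = 1111/1761 = 0.6309.
Convertible notes (debt portion) weight = 650/1761 = 0.3691.
Debt contribution = 0.3691 × 8.5% × (1 − 35%) = 2.0393%.
Required equity contribution = 9.4% − 2.0393% = 7.3607%  ⇒  Re = 11.6671%.
CAPM: 11.6671% = 5.08% + β × 6.22%  ⇒  β = 1.0590.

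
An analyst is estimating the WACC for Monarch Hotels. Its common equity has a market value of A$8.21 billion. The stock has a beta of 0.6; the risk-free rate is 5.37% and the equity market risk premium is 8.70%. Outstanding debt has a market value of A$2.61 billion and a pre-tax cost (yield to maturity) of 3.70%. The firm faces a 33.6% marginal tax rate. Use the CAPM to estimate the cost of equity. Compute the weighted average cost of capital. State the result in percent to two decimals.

Cost of equity via CAPM: Re = 5.37% + 0.6 × 8.7% = 10.5900%.
Total capital V = 8.21 + 2.61 = 10.82.
Equity: weight = 8.21/10.82 = 0.7588; cost = 10.59%.
Debt: weight = 2.61/10.82 = 0.2412; after-tax cost = 3.7% × (1 − 33.6%) = 2.4568%.
WACC = 0.7588 × 10.5900% + 0.2412 × 2.4568% = 8.6281%.

8.63%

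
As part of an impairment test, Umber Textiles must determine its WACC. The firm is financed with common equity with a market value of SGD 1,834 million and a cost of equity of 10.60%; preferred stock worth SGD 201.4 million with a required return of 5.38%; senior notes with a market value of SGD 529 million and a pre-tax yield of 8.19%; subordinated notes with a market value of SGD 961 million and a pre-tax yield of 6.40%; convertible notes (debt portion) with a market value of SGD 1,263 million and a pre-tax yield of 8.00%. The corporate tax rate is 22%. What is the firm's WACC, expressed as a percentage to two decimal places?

7.64%

Total capital V = 1834 + 201.4 + 529 + 961 + 1263 = 4788.4.
Equity: weight = 1834/4788.4 = 0.3830; cost = 10.6%.
Preferred: weight = 201.4/4788.4 = 0.0421; cost = 5.38%.
Senior notes: weight = 529/4788.4 = 0.1105; after-tax cost = 8.19% × (1 − 22%) = 6.3882%.
Subordinated notes: weight = 961/4788.4 = 0.2007; after-tax cost = 6.4% × (1 − 22%) = 4.9920%.
Convertible notes (debt portion): weight = 1263/4788.4 = 0.2638; after-tax cost = 8% × (1 − 22%) = 6.2400%.
WACC = 0.3830 × 10.6000% + 0.0421 × 5.3800% + 0.1105 × 6.3882% + 0.2007 × 4.9920% + 0.2638 × 6.2400% = 7.6397%.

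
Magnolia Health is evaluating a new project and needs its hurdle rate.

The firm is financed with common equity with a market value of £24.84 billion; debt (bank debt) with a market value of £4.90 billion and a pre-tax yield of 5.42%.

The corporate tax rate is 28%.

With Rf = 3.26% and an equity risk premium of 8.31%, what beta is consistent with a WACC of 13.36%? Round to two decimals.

Total capital V = 24.84 + 4.9 = 29.74.
Equity weight = 24.84/29.74 = 0.8352.
Bank debt weight = 4.9/29.74 = 0.1648.
Debt contribution = 0.1648 × 5.42% × (1 − 28%) = 0.6430%.
Required equity contribution = 13.36% − 0.6430% = 12.7170%  ⇒  Re = 15.2256%.
CAPM: 15.2256% = 3.26% + β × 8.31%  ⇒  β = 1.4399.

1.44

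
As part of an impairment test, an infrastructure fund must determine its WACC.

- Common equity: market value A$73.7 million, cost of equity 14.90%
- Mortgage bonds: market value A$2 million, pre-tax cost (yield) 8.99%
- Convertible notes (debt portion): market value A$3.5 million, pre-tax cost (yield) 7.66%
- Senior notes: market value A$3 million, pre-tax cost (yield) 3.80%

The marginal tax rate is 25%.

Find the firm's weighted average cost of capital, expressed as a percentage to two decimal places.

13.87%

Total capital V = 73.7 + 2 + 3.5 + 3 = 82.2.
Equity: weight = 73.7/82.2 = 0.8966; cost = 14.9%.
Mortgage bonds: weight = 2/82.2 = 0.0243; after-tax cost = 8.99% × (1 − 25%) = 6.7425%.
Convertible notes (debt portion): weight = 3.5/82.2 = 0.0426; after-tax cost = 7.66% × (1 − 25%) = 5.7450%.
Senior notes: weight = 3/82.2 = 0.0365; after-tax cost = 3.8% × (1 − 25%) = 2.8500%.
WACC = 0.8966 × 14.9000% + 0.0243 × 6.7425% + 0.0426 × 5.7450% + 0.0365 × 2.8500% = 13.8719%.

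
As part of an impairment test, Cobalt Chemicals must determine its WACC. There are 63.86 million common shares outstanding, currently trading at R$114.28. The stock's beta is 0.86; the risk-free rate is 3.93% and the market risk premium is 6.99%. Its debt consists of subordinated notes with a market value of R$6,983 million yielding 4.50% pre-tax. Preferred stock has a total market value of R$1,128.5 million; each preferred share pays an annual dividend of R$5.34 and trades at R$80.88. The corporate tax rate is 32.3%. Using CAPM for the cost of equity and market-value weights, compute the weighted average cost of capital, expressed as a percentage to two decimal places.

Cost of equity via CAPM: Re = 3.93% + 0.86 × 6.99% = 9.9414%.
Cost of preferred: Rp = 5.34 / 80.88 = 6.6024%.
Market value of equity E = 114.28 × 63.86m = 7297.9208m.
Total capital V = 7297.9208 + 1128.5 + 6983 = 15409.4208.
Equity: weight = 7297.9208/15409.4208 = 0.4736; cost = 9.9414%.
Preferred: weight = 1128.5/15409.4208 = 0.0732; cost = 6.6024%.
Subordinated notes: weight = 6983/15409.4208 = 0.4532; after-tax cost = 4.5% × (1 − 32.3%) = 3.0465%.
WACC = 0.4736 × 9.9414% + 0.0732 × 6.6024% + 0.4532 × 3.0465% = 6.5723%.

6.57%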